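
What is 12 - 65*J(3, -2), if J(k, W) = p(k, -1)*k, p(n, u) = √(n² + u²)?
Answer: 12 - 195*√10 ≈ -604.64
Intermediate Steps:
J(k, W) = k*√(1 + k²) (J(k, W) = √(k² + (-1)²)*k = √(k² + 1)*k = √(1 + k²)*k = k*√(1 + k²))
12 - 65*J(3, -2) = 12 - 195*√(1 + 3²) = 12 - 195*√(1 + 9) = 12 - 195*√10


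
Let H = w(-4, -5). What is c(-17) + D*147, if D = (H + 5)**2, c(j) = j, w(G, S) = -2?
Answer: 1306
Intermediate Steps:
H = -2
D = 9 (D = (-2 + 5)**2 = 3**2 = 9)
c(-17) + D*147 = -17 + 9*147 = -17 + 1323 = 1306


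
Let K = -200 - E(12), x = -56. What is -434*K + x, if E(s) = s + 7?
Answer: 94990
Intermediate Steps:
E(s) = 7 + s
K = -219 (K = -200 - (7 + 12) = -200 - 1*19 = -200 - 19 = -219)
-434*K + x = -434*(-219) - 56 = 95046 - 56 = 94990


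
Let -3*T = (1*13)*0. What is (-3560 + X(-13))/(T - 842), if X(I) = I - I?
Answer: 1780/421 ≈ 4.2280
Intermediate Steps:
X(I) = 0
T = 0 (T = -1*13*0/3 = -13*0/3 = -1/3*0 = 0)
(-3560 + X(-13))/(T - 842) = (-3560 + 0)/(0 - 842) = -3560/(-842) = -3560*(-1/842) = 1780/421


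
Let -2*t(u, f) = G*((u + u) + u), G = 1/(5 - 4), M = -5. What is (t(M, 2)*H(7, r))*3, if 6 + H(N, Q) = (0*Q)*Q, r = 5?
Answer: -135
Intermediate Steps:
G = 1 (G = 1/1 = 1)
H(N, Q) = -6 (H(N, Q) = -6 + (0*Q)*Q = -6 + 0*Q = -6 + 0 = -6)
t(u, f) = -3*u/2 (t(u, f) = -((u + u) + u)/2 = -(2*u + u)/2 = -3*u/2)
(t(M, 2)*H(7, r))*3 = (-3/2*(-5)*(-6))*3 = ((15/2)*(-6))*3 = -45*3 = -135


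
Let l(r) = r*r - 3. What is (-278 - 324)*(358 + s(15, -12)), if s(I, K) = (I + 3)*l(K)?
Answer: -1743392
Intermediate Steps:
l(r) = -3 + r**2 (l(r) = r**2 - 3 = -3 + r**2)
s(I, K) = (-3 + K**2)*(3 + I) (s(I, K) = (I + 3)*(-3 + K**2) = (3 + I)*(-3 + K**2) = (-3 + K**2)*(3 + I))
(-278 - 324)*(358 + s(15, -12)) = (-278 - 324)*(358 + (-3 + (-12)**2)*(3 + 15)) = -602*(358 + (-3 + 144)*18) = -602*(358 + 141*18) = -602*(358 + 2538) = -602*2896 = -1743392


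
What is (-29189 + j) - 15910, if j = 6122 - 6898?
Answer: -45875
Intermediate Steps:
j = -776
(-29189 + j) - 15910 = (-29189 - 776) - 15910 = -29965 - 15910 = -45875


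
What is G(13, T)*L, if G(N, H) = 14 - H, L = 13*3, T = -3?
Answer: 663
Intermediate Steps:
L = 39
G(13, T)*L = (14 - 1*(-3))*39 = (14 + 3)*39 = 17*39 = 663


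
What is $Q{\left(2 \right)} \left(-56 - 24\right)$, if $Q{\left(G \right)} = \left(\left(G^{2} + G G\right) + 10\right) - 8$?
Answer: $-800$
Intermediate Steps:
$Q{\left(G \right)} = 2 + 2 G^{2}$ ($Q{\left(G \right)} = \left(\left(G^{2} + G^{2}\right) + 10\right) - 8 = \left(2 G^{2} + 10\right) - 8 = \left(10 + 2 G^{2}\right) - 8 = 2 + 2 G^{2}$)
$Q{\left(2 \right)} \left(-56 - 24\right) = \left(2 + 2 \cdot 2^{2}\right) \left(-56 - 24\right) = \left(2 + 2 \cdot 4\right) \left(-56 - 24\right) = \left(2 + 8\right) \left(-80\right) = 10 \left(-80\right) = -800$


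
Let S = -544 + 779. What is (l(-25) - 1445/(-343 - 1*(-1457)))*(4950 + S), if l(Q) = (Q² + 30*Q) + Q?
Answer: -873905825/1114 ≈ -7.8448e+5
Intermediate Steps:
l(Q) = Q² + 31*Q
S = 235
(l(-25) - 1445/(-343 - 1*(-1457)))*(4950 + S) = (-25*(31 - 25) - 1445/(-343 - 1*(-1457)))*(4950 + 235) = (-25*6 - 1445/(-343 + 1457))*5185 = (-150 - 1445/1114)*5185 = -168545/1114*5185 = -873905825/1114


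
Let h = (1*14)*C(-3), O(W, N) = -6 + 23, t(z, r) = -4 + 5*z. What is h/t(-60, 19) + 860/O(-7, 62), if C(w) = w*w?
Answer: 129649/2584 ≈ 50.174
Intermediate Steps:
C(w) = w²
O(W, N) = 17
h = 126 (h = (1*14)*(-3)² = 14*9 = 126)
h/t(-60, 19) + 860/O(-7, 62) = 126/(-4 + 5*(-60)) + 860/17 = 126/(-4 - 300) + 860*(1/17) = 126/(-304) + 860/17 = 126*(-1/304) + 860/17 = -63/152 + 860/17 = 129649/2584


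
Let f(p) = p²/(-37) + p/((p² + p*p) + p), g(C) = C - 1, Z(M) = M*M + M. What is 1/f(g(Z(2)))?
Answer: -407/238 ≈ -1.7101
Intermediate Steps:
Z(M) = M + M² (Z(M) = M² + M = M + M²)
g(C) = -1 + C
f(p) = -p²/37 + p/(p + 2*p²) (f(p) = p²*(-1/37) + p/((p² + p²) + p) = -p²/37 + p/(2*p² + p) = -p²/37 + p/(p + 2*p²))
1/f(g(Z(2))) = 1/((37 - (-1 + 2*(1 + 2))² - 2*(-1 + 2*(1 + 2))³)/(37*(1 + 2*(-1 + 2*(1 + 2))))) = 1/((37 - (-1 + 2*3)² - 2*(-1 + 2*3)³)/(37*(1 + 2*(-1 + 2*3)))) = 1/((37 - (-1 + 6)² - 2*(-1 + 6)³)/(37*(1 + 2*(-1 + 6)))) = 1/((37 - 1*5² - 2*5³)/(37*(1 + 2*5))) = 1/((37 - 1*25 - 2*125)/(37*(1 + 10))) = 1/((1/37)*(37 - 25 - 250)/11) = 1/((1/37)*(1/11)*(-238)) = 1/(-238/407) = -407/238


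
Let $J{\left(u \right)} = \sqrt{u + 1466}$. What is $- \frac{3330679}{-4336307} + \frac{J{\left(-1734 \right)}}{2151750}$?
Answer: $\frac{3330679}{4336307} + \frac{i \sqrt{67}}{1075875} \approx 0.76809 + 7.6081 \cdot 10^{-6} i$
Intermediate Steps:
$J{\left(u \right)} = \sqrt{1466 + u}$
$- \frac{3330679}{-4336307} + \frac{J{\left(-1734 \right)}}{2151750} = - \frac{3330679}{-4336307} + \frac{\sqrt{1466 - 1734}}{2151750} = \left(-3330679\right) \left(- \frac{1}{4336307}\right) + \sqrt{-268} \cdot \frac{1}{2151750} = \frac{3330679}{4336307} + 2 i \sqrt{67} \cdot \frac{1}{2151750} = \frac{3330679}{4336307} + \frac{i \sqrt{67}}{1075875}$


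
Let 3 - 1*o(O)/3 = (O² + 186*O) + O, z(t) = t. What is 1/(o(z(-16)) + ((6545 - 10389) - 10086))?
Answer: -1/5713 ≈ -0.00017504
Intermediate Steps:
o(O) = 9 - 561*O - 3*O² (o(O) = 9 - 3*((O² + 186*O) + O) = 9 - 3*(O² + 187*O) = 9 + (-561*O - 3*O²) = 9 - 561*O - 3*O²)
1/(o(z(-16)) + ((6545 - 10389) - 10086)) = 1/((9 - 561*(-16) - 3*(-16)²) + ((6545 - 10389) - 10086)) = 1/((9 + 8976 - 3*256) + (-3844 - 10086)) = 1/((9 + 8976 - 768) - 13930) = 1/(8217 - 13930) = 1/(-5713) = -1/5713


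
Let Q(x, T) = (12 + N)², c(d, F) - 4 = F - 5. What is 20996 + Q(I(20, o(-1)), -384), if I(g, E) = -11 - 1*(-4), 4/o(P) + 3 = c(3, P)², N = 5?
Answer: 21285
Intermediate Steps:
c(d, F) = -1 + F (c(d, F) = 4 + (F - 5) = 4 + (-5 + F) = -1 + F)
o(P) = 4/(-3 + (-1 + P)²)
I(g, E) = -7 (I(g, E) = -11 + 4 = -7)
Q(x, T) = 289 (Q(x, T) = (12 + 5)² = 17² = 289)
20996 + Q(I(20, o(-1)), -384) = 20996 + 289 = 21285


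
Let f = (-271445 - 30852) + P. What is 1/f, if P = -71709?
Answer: -1/374006 ≈ -2.6738e-6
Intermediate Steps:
f = -374006 (f = (-271445 - 30852) - 71709 = -302297 - 71709 = -374006)
1/f = 1/(-374006) = -1/374006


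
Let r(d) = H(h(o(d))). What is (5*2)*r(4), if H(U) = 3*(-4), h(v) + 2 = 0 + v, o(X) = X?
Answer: -120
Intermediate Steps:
h(v) = -2 + v (h(v) = -2 + (0 + v) = -2 + v)
H(U) = -12
r(d) = -12
(5*2)*r(4) = (5*2)*(-12) = 10*(-12) = -120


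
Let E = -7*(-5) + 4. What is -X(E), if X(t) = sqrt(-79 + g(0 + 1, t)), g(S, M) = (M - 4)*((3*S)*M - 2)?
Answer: -sqrt(3946) ≈ -62.817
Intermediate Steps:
E = 39 (E = 35 + 4 = 39)
g(S, M) = (-4 + M)*(-2 + 3*M*S) (g(S, M) = (-4 + M)*(3*M*S - 2) = (-4 + M)*(-2 + 3*M*S))
X(t) = sqrt(-71 - 14*t + 3*t**2) (X(t) = sqrt(-79 + (8 - 2*t - 12*t*(0 + 1) + 3*(0 + 1)*t**2)) = sqrt(-79 + (8 - 2*t - 12*t*1 + 3*1*t**2)) = sqrt(-79 + (8 - 2*t - 12*t + 3*t**2)) = sqrt(-79 + (8 - 14*t + 3*t**2)) = sqrt(-71 - 14*t + 3*t**2))
-X(E) = -sqrt(-71 - 14*39 + 3*39**2) = -sqrt(-71 - 546 + 3*1521) = -sqrt(-71 - 546 + 4563) = -sqrt(3946)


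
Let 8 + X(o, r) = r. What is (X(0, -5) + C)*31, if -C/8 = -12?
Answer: 2573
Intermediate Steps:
C = 96 (C = -8*(-12) = 96)
X(o, r) = -8 + r
(X(0, -5) + C)*31 = ((-8 - 5) + 96)*31 = (-13 + 96)*31 = 83*31 = 2573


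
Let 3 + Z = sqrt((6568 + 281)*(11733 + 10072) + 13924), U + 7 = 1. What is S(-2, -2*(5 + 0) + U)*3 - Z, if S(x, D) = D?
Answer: -45 - sqrt(149356369) ≈ -12266.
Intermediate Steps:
U = -6 (U = -7 + 1 = -6)
Z = -3 + sqrt(149356369) (Z = -3 + sqrt((6568 + 281)*(11733 + 10072) + 13924) = -3 + sqrt(6849*21805 + 13924) = -3 + sqrt(149342445 + 13924) = -3 + sqrt(149356369) ≈ 12218.)
S(-2, -2*(5 + 0) + U)*3 - Z = (-2*(5 + 0) - 6)*3 - (-3 + sqrt(149356369)) = (-2*5 - 6)*3 + (3 - sqrt(149356369)) = (-10 - 6)*3 + (3 - sqrt(149356369)) = -16*3 + (3 - sqrt(149356369)) = -48 + (3 - sqrt(149356369)) = -45 - sqrt(149356369)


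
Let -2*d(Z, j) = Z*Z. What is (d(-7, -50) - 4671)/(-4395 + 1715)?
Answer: 9391/5360 ≈ 1.7521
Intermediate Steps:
d(Z, j) = -Z²/2 (d(Z, j) = -Z*Z/2 = -Z²/2)
(d(-7, -50) - 4671)/(-4395 + 1715) = (-½*(-7)² - 4671)/(-4395 + 1715) = (-½*49 - 4671)/(-2680) = (-49/2 - 4671)*(-1/2680) = -9391/2*(-1/2680) = 9391/5360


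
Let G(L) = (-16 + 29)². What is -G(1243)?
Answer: -169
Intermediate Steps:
G(L) = 169 (G(L) = 13² = 169)
-G(1243) = -1*169 = -169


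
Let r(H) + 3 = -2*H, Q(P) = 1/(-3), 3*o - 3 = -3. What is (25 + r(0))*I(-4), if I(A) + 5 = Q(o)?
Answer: -352/3 ≈ -117.33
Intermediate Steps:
o = 0 (o = 1 + (⅓)*(-3) = 1 - 1 = 0)
Q(P) = -⅓
I(A) = -16/3 (I(A) = -5 - ⅓ = -16/3)
r(H) = -3 - 2*H
(25 + r(0))*I(-4) = (25 + (-3 - 2*0))*(-16/3) = (25 + (-3 + 0))*(-16/3) = (25 - 3)*(-16/3) = 22*(-16/3) = -352/3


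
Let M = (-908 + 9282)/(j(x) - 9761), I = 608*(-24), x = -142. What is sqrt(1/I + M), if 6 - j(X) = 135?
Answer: I*sqrt(17222416295385)/4509840 ≈ 0.92021*I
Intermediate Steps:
j(X) = -129 (j(X) = 6 - 1*135 = 6 - 135 = -129)
I = -14592
M = -4187/4945 (M = (-908 + 9282)/(-129 - 9761) = 8374/(-9890) = 8374*(-1/9890) = -4187/4945 ≈ -0.84671)
sqrt(1/I + M) = sqrt(1/(-14592) - 4187/4945) = sqrt(-1/14592 - 4187/4945) = sqrt(-61101649/72157440) = I*sqrt(17222416295385)/4509840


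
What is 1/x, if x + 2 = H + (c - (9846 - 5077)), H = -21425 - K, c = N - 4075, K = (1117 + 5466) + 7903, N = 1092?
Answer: -1/43665 ≈ -2.2902e-5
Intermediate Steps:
K = 14486 (K = 6583 + 7903 = 14486)
c = -2983 (c = 1092 - 4075 = -2983)
H = -35911 (H = -21425 - 1*14486 = -21425 - 14486 = -35911)
x = -43665 (x = -2 + (-35911 + (-2983 - (9846 - 5077))) = -2 + (-35911 + (-2983 - 1*4769)) = -2 + (-35911 + (-2983 - 4769)) = -2 + (-35911 - 7752) = -2 - 43663 = -43665)
1/x = 1/(-43665) = -1/43665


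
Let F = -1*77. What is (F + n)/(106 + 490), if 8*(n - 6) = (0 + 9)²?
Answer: -487/4768 ≈ -0.10214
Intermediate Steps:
F = -77
n = 129/8 (n = 6 + (0 + 9)²/8 = 6 + (⅛)*9² = 6 + (⅛)*81 = 6 + 81/8 = 129/8 ≈ 16.125)
(F + n)/(106 + 490) = (-77 + 129/8)/(106 + 490) = -487/8/596 = -487/8*1/596 = -487/4768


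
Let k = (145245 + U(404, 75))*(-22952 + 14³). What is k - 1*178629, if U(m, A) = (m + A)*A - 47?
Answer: -3660312213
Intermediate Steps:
U(m, A) = -47 + A*(A + m) (U(m, A) = (A + m)*A - 47 = A*(A + m) - 47 = -47 + A*(A + m))
k = -3660133584 (k = (145245 + (-47 + 75² + 75*404))*(-22952 + 14³) = (145245 + (-47 + 5625 + 30300))*(-22952 + 2744) = (145245 + 35878)*(-20208) = 181123*(-20208) = -3660133584)
k - 1*178629 = -3660133584 - 1*178629 = -3660133584 - 178629 = -3660312213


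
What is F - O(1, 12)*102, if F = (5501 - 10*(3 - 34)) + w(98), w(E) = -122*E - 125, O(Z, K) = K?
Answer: -7494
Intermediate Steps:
w(E) = -125 - 122*E
F = -6270 (F = (5501 - 10*(3 - 34)) + (-125 - 122*98) = (5501 - 10*(-31)) + (-125 - 11956) = (5501 + 310) - 12081 = 5811 - 12081 = -6270)
F - O(1, 12)*102 = -6270 - 12*102 = -6270 - 1*1224 = -6270 - 1224 = -7494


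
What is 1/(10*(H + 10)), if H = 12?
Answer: 1/220 ≈ 0.0045455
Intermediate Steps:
1/(10*(H + 10)) = 1/(10*(12 + 10)) = 1/(10*22) = 1/220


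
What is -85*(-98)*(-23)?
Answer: -191590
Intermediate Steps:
-85*(-98)*(-23) = 8330*(-23) = -191590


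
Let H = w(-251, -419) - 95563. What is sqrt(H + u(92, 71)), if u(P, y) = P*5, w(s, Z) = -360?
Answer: 3*I*sqrt(10607) ≈ 308.97*I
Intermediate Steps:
u(P, y) = 5*P
H = -95923 (H = -360 - 95563 = -95923)
sqrt(H + u(92, 71)) = sqrt(-95923 + 5*92) = sqrt(-95923 + 460) = sqrt(-95463) = 3*I*sqrt(10607)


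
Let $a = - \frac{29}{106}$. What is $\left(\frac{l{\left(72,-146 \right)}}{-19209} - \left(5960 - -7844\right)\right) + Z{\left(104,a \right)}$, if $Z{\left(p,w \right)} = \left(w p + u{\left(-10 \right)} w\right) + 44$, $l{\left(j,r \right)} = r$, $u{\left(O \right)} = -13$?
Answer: $- \frac{28068156115}{2036154} \approx -13785.0$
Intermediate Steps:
$a = - \frac{29}{106}$ ($a = \left(-29\right) \frac{1}{106} = - \frac{29}{106} \approx -0.27358$)
$Z{\left(p,w \right)} = 44 - 13 w + p w$ ($Z{\left(p,w \right)} = \left(w p - 13 w\right) + 44 = \left(p w - 13 w\right) + 44 = \left(- 13 w + p w\right) + 44 = 44 - 13 w + p w$)
$\left(\frac{l{\left(72,-146 \right)}}{-19209} - \left(5960 - -7844\right)\right) + Z{\left(104,a \right)} = \left(- \frac{146}{-19209} - \left(5960 - -7844\right)\right) + \left(44 - - \frac{377}{106} + 104 \left(- \frac{29}{106}\right)\right) = \left(\left(-146\right) \left(- \frac{1}{19209}\right) - \left(5960 + 7844\right)\right) + \left(44 + \frac{377}{106} - \frac{1508}{53}\right) = \left(\frac{146}{19209} - 13804\right) + \frac{2025}{106} = - \frac{265160890}{19209} + \frac{2025}{106} = - \frac{28068156115}{2036154}$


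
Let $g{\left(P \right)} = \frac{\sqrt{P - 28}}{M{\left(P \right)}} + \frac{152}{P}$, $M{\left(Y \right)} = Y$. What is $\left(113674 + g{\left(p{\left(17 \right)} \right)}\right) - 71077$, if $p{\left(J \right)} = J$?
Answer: $\frac{724301}{17} + \frac{i \sqrt{11}}{17} \approx 42606.0 + 0.1951 i$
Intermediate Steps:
$g{\left(P \right)} = \frac{152}{P} + \frac{\sqrt{-28 + P}}{P}$ ($g{\left(P \right)} = \frac{\sqrt{P - 28}}{P} + \frac{152}{P} = \frac{\sqrt{-28 + P}}{P} + \frac{152}{P} = \frac{152}{P} + \frac{\sqrt{-28 + P}}{P}$)
$\left(113674 + g{\left(p{\left(17 \right)} \right)}\right) - 71077 = \left(113674 + \frac{152 + \sqrt{-28 + 17}}{17}\right) - 71077 = \left(113674 + \frac{152 + \sqrt{-11}}{17}\right) + \left(-146294 + 75217\right) = \left(113674 + \frac{152 + i \sqrt{11}}{17}\right) - 71077 = \left(113674 + \left(\frac{152}{17} + \frac{i \sqrt{11}}{17}\right)\right) - 71077 = \left(\frac{1932610}{17} + \frac{i \sqrt{11}}{17}\right) - 71077 = \frac{724301}{17} + \frac{i \sqrt{11}}{17}$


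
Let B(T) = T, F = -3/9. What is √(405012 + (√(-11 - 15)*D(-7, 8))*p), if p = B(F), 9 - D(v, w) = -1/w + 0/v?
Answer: √(58321728 - 438*I*√26)/12 ≈ 636.41 - 0.012185*I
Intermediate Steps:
F = -⅓ (F = -3*⅑ = -⅓ ≈ -0.33333)
D(v, w) = 9 + 1/w (D(v, w) = 9 - (-1/w + 0/v) = 9 - (-1/w + 0) = 9 - (-1)/w = 9 + 1/w)
p = -⅓ ≈ -0.33333
√(405012 + (√(-11 - 15)*D(-7, 8))*p) = √(405012 + (√(-11 - 15)*(9 + 1/8))*(-⅓)) = √(405012 + (√(-26)*(9 + ⅛))*(-⅓)) = √(405012 + ((I*√26)*(73/8))*(-⅓)) = √(405012 + (73*I*√26/8)*(-⅓)) = √(405012 - 73*I*√26/24)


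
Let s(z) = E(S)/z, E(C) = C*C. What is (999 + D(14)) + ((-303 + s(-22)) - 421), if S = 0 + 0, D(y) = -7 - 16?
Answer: 252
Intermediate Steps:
D(y) = -23
S = 0
E(C) = C²
s(z) = 0 (s(z) = 0²/z = 0/z = 0)
(999 + D(14)) + ((-303 + s(-22)) - 421) = (999 - 23) + ((-303 + 0) - 421) = 976 + (-303 - 421) = 976 - 724 = 252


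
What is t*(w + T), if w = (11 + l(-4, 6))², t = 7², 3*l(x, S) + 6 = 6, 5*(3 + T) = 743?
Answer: 65317/5 ≈ 13063.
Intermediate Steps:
T = 728/5 (T = -3 + (⅕)*743 = -3 + 743/5 = 728/5 ≈ 145.60)
l(x, S) = 0 (l(x, S) = -2 + (⅓)*6 = -2 + 2 = 0)
t = 49
w = 121 (w = (11 + 0)² = 11² = 121)
t*(w + T) = 49*(121 + 728/5) = 49*(1333/5) = 65317/5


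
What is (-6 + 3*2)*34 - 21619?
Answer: -21619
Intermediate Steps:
(-6 + 3*2)*34 - 21619 = (-6 + 6)*34 - 21619 = 0*34 - 21619 = 0 - 21619 = -21619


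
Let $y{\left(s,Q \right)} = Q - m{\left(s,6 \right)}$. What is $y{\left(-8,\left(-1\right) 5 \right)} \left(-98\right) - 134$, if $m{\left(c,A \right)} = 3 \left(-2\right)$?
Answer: $-232$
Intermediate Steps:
$m{\left(c,A \right)} = -6$
$y{\left(s,Q \right)} = 6 + Q$ ($y{\left(s,Q \right)} = Q - -6 = Q + 6 = 6 + Q$)
$y{\left(-8,\left(-1\right) 5 \right)} \left(-98\right) - 134 = \left(6 - 5\right) \left(-98\right) - 134 = 1 \left(-98\right) - 134 = -98 - 134 = -232$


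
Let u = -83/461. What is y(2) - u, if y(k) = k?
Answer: 1005/461 ≈ 2.1800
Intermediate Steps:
u = -83/461 (u = -83*1/461 = -83/461 ≈ -0.18004)
y(2) - u = 2 - 1*(-83/461) = 2 + 83/461 = 1005/461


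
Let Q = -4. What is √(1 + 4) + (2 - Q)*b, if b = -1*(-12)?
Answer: 72 + √5 ≈ 74.236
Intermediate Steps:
b = 12
√(1 + 4) + (2 - Q)*b = √(1 + 4) + (2 - 1*(-4))*12 = √5 + (2 + 4)*12 = √5 + 6*12 = √5 + 72 = 72 + √5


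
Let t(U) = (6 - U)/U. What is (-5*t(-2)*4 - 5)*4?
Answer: 300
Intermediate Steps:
t(U) = (6 - U)/U
(-5*t(-2)*4 - 5)*4 = (-5*(6 - 1*(-2))/(-2)*4 - 5)*4 = (-(-5)*(6 + 2)/2*4 - 5)*4 = (-(-5)*8/2*4 - 5)*4 = (-5*(-4)*4 - 5)*4 = (20*4 - 5)*4 = (80 - 5)*4 = 75*4 = 300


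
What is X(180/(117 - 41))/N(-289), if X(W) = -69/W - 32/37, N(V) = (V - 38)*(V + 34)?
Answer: -16649/46278675 ≈ -0.00035976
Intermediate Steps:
N(V) = (-38 + V)*(34 + V)
X(W) = -32/37 - 69/W (X(W) = -69/W - 32*1/37 = -69/W - 32/37 = -32/37 - 69/W)
X(180/(117 - 41))/N(-289) = (-32/37 - 69/(180/(117 - 41)))/(-1292 + (-289)**2 - 4*(-289)) = (-32/37 - 69/(180/76))/(-1292 + 83521 + 1156) = (-32/37 - 69/(180*(1/76)))/83385 = (-32/37 - 69/45/19)*(1/83385) = (-32/37 - 69*19/45)*(1/83385) = (-32/37 - 437/15)*(1/83385) = -16649/555*1/83385 = -16649/46278675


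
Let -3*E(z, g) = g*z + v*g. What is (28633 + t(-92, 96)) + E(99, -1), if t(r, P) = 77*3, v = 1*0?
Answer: 28897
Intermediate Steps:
v = 0
t(r, P) = 231
E(z, g) = -g*z/3 (E(z, g) = -(g*z + 0*g)/3 = -(g*z + 0)/3 = -g*z/3)
(28633 + t(-92, 96)) + E(99, -1) = (28633 + 231) - ⅓*(-1)*99 = 28864 + 33 = 28897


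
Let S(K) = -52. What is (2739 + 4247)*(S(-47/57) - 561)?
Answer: -4282418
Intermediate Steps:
(2739 + 4247)*(S(-47/57) - 561) = (2739 + 4247)*(-52 - 561) = 6986*(-613) = -4282418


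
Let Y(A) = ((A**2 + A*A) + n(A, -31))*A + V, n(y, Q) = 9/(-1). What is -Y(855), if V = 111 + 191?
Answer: -1250045357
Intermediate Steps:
n(y, Q) = -9 (n(y, Q) = 9*(-1) = -9)
V = 302
Y(A) = 302 + A*(-9 + 2*A**2) (Y(A) = ((A**2 + A*A) - 9)*A + 302 = ((A**2 + A**2) - 9)*A + 302 = (2*A**2 - 9)*A + 302 = (-9 + 2*A**2)*A + 302 = A*(-9 + 2*A**2) + 302 = 302 + A*(-9 + 2*A**2))
-Y(855) = -(302 - 9*855 + 2*855**3) = -(302 - 7695 + 2*625026375) = -(302 - 7695 + 1250052750) = -1*1250045357 = -1250045357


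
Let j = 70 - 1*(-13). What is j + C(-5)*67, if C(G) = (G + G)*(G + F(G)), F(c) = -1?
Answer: 4103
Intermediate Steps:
j = 83 (j = 70 + 13 = 83)
C(G) = 2*G*(-1 + G) (C(G) = (G + G)*(G - 1) = (2*G)*(-1 + G) = 2*G*(-1 + G))
j + C(-5)*67 = 83 + (2*(-5)*(-1 - 5))*67 = 83 + (2*(-5)*(-6))*67 = 83 + 60*67 = 83 + 4020 = 4103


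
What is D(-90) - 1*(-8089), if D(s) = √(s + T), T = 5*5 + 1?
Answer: 8089 + 8*I ≈ 8089.0 + 8.0*I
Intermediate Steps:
T = 26 (T = 25 + 1 = 26)
D(s) = √(26 + s) (D(s) = √(s + 26) = √(26 + s))
D(-90) - 1*(-8089) = √(26 - 90) - 1*(-8089) = √(-64) + 8089 = 8*I + 8089 = 8089 + 8*I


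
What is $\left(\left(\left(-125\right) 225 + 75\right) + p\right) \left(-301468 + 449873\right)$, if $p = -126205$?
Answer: $-22892213275$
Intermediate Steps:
$\left(\left(\left(-125\right) 225 + 75\right) + p\right) \left(-301468 + 449873\right) = \left(\left(\left(-125\right) 225 + 75\right) - 126205\right) \left(-301468 + 449873\right) = \left(\left(-28125 + 75\right) - 126205\right) 148405 = \left(-28050 - 126205\right) 148405 = \left(-154255\right) 148405 = -22892213275$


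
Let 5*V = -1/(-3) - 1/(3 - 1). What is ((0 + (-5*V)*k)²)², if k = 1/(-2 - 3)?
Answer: 1/810000 ≈ 1.2346e-6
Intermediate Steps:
k = -⅕ (k = 1/(-5) = -⅕ ≈ -0.20000)
V = -1/30 (V = (-1/(-3) - 1/(3 - 1))/5 = (-1*(-⅓) - 1/2)/5 = (⅓ - 1*½)/5 = (⅓ - ½)/5 = (⅕)*(-⅙) = -1/30 ≈ -0.033333)
((0 + (-5*V)*k)²)² = ((0 - 5*(-1/30)*(-⅕))²)² = ((0 + (⅙)*(-⅕))²)² = ((0 - 1/30)²)² = ((-1/30)²)² = (1/900)² = 1/810000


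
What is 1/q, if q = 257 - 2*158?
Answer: -1/59 ≈ -0.016949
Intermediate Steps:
q = -59 (q = 257 - 1*316 = 257 - 316 = -59)
1/q = 1/(-59) = -1/59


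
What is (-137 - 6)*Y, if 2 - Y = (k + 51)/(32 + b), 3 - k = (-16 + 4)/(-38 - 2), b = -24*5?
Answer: -29861/80 ≈ -373.26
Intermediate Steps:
b = -120
k = 27/10 (k = 3 - (-16 + 4)/(-38 - 2) = 3 - (-12)/(-40) = 3 - (-12)*(-1)/40 = 3 - 1*3/10 = 3 - 3/10 = 27/10 ≈ 2.7000)
Y = 2297/880 (Y = 2 - (27/10 + 51)/(32 - 120) = 2 - 537/(10*(-88)) = 2 - 537*(-1)/(10*88) = 2 - 1*(-537/880) = 2 + 537/880 = 2297/880 ≈ 2.6102)
(-137 - 6)*Y = (-137 - 6)*(2297/880) = -143*2297/880 = -29861/80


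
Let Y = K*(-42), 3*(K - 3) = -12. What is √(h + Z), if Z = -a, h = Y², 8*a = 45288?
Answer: 3*I*√433 ≈ 62.426*I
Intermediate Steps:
K = -1 (K = 3 + (⅓)*(-12) = 3 - 4 = -1)
a = 5661 (a = (⅛)*45288 = 5661)
Y = 42 (Y = -1*(-42) = 42)
h = 1764 (h = 42² = 1764)
Z = -5661 (Z = -1*5661 = -5661)
√(h + Z) = √(1764 - 5661) = √(-3897) = 3*I*√433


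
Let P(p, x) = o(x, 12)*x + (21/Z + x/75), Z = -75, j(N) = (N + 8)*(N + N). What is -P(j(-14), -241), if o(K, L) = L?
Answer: 217162/75 ≈ 2895.5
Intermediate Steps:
j(N) = 2*N*(8 + N) (j(N) = (8 + N)*(2*N) = 2*N*(8 + N))
P(p, x) = -7/25 + 901*x/75 (P(p, x) = 12*x + (21/(-75) + x/75) = 12*x + (21*(-1/75) + x*(1/75)) = 12*x + (-7/25 + x/75) = -7/25 + 901*x/75)
-P(j(-14), -241) = -(-7/25 + (901/75)*(-241)) = -(-7/25 - 217141/75) = -1*(-217162/75) = 217162/75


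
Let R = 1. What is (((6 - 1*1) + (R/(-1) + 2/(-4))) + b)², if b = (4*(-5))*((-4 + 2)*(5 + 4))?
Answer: 528529/4 ≈ 1.3213e+5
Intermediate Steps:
b = 360 (b = -(-40)*9 = -20*(-18) = 360)
(((6 - 1*1) + (R/(-1) + 2/(-4))) + b)² = (((6 - 1*1) + (1/(-1) + 2/(-4))) + 360)² = (((6 - 1) + (1*(-1) + 2*(-¼))) + 360)² = ((5 + (-1 - ½)) + 360)² = ((5 - 3/2) + 360)² = (7/2 + 360)² = (727/2)² = 528529/4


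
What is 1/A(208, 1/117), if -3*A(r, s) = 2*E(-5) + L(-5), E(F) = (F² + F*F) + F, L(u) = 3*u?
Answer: -1/25 ≈ -0.040000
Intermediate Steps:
E(F) = F + 2*F² (E(F) = (F² + F²) + F = 2*F² + F = F + 2*F²)
A(r, s) = -25 (A(r, s) = -(2*(-5*(1 + 2*(-5))) + 3*(-5))/3 = -(2*(-5*(1 - 10)) - 15)/3 = -(2*(-5*(-9)) - 15)/3 = -(2*45 - 15)/3 = -(90 - 15)/3 = -⅓*75 = -25)
1/A(208, 1/117) = 1/(-25) = -1/25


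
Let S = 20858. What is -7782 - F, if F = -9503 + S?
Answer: -19137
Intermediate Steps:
F = 11355 (F = -9503 + 20858 = 11355)
-7782 - F = -7782 - 1*11355 = -7782 - 11355 = -19137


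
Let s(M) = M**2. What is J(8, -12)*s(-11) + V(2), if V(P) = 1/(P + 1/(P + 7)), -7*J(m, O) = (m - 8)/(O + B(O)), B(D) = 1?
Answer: 9/19 ≈ 0.47368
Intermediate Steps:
J(m, O) = -(-8 + m)/(7*(1 + O)) (J(m, O) = -(m - 8)/(7*(O + 1)) = -(-8 + m)/(7*(1 + O)))
V(P) = 1/(P + 1/(7 + P))
J(8, -12)*s(-11) + V(2) = ((8 - 1*8)/(7*(1 - 12)))*(-11)**2 + (7 + 2)/(1 + 2**2 + 7*2) = ((1/7)*(8 - 8)/(-11))*121 + 9/(1 + 4 + 14) = ((1/7)*(-1/11)*0)*121 + 9/19 = 0*121 + (1/19)*9 = 0 + 9/19 = 9/19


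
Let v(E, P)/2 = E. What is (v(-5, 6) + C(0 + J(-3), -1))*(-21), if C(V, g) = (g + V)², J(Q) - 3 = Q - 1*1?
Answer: 126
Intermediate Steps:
v(E, P) = 2*E
J(Q) = 2 + Q (J(Q) = 3 + (Q - 1*1) = 3 + (Q - 1) = 3 + (-1 + Q) = 2 + Q)
C(V, g) = (V + g)²
(v(-5, 6) + C(0 + J(-3), -1))*(-21) = (2*(-5) + ((0 + (2 - 3)) - 1)²)*(-21) = (-10 + ((0 - 1) - 1)²)*(-21) = (-10 + (-1 - 1)²)*(-21) = (-10 + (-2)²)*(-21) = (-10 + 4)*(-21) = -6*(-21) = 126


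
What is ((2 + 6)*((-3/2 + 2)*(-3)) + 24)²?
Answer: 144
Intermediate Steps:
((2 + 6)*((-3/2 + 2)*(-3)) + 24)² = (8*((-3*½ + 2)*(-3)) + 24)² = (8*((-3/2 + 2)*(-3)) + 24)² = (8*((½)*(-3)) + 24)² = (8*(-3/2) + 24)² = (-12 + 24)² = 12² = 144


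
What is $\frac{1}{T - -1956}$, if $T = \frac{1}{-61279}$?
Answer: $\frac{61279}{119861723} \approx 0.00051125$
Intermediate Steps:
$T = - \frac{1}{61279} \approx -1.6319 \cdot 10^{-5}$
$\frac{1}{T - -1956} = \frac{1}{- \frac{1}{61279} - -1956} = \frac{1}{- \frac{1}{61279} + \left(2064 - 108\right)} = \frac{1}{- \frac{1}{61279} + 1956} = \frac{1}{\frac{119861723}{61279}} = \frac{61279}{119861723}$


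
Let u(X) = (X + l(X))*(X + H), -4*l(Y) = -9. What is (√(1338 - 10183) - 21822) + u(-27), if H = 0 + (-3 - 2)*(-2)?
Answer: -85605/4 + I*√8845 ≈ -21401.0 + 94.048*I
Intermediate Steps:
l(Y) = 9/4 (l(Y) = -¼*(-9) = 9/4)
H = 10 (H = 0 - 5*(-2) = 0 + 10 = 10)
u(X) = (10 + X)*(9/4 + X) (u(X) = (X + 9/4)*(X + 10) = (9/4 + X)*(10 + X) = (10 + X)*(9/4 + X))
(√(1338 - 10183) - 21822) + u(-27) = (√(1338 - 10183) - 21822) + (45/2 + (-27)² + (49/4)*(-27)) = (√(-8845) - 21822) + (45/2 + 729 - 1323/4) = (I*√8845 - 21822) + 1683/4 = (-21822 + I*√8845) + 1683/4 = -85605/4 + I*√8845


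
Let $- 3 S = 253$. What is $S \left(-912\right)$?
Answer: $76912$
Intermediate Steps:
$S = - \frac{253}{3}$ ($S = \left(- \frac{1}{3}\right) 253 = - \frac{253}{3} \approx -84.333$)
$S \left(-912\right) = \left(- \frac{253}{3}\right) \left(-912\right) = 76912$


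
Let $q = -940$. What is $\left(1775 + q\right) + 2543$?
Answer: $3378$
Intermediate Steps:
$\left(1775 + q\right) + 2543 = \left(1775 - 940\right) + 2543 = 835 + 2543 = 3378$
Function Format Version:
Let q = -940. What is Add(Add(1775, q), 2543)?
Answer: 3378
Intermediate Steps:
Add(Add(1775, q), 2543) = Add(Add(1775, -940), 2543) = Add(835, 2543) = 3378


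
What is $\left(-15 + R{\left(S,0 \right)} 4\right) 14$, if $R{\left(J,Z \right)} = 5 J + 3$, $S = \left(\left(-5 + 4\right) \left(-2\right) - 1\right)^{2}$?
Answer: $238$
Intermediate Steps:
$S = 1$ ($S = \left(\left(-1\right) \left(-2\right) - 1\right)^{2} = \left(2 - 1\right)^{2} = 1^{2} = 1$)
$R{\left(J,Z \right)} = 3 + 5 J$
$\left(-15 + R{\left(S,0 \right)} 4\right) 14 = \left(-15 + \left(3 + 5 \cdot 1\right) 4\right) 14 = \left(-15 + \left(3 + 5\right) 4\right) 14 = \left(-15 + 8 \cdot 4\right) 14 = \left(-15 + 32\right) 14 = 17 \cdot 14 = 238$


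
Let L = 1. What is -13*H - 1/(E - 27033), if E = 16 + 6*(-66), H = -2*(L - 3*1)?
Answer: -1425475/27413 ≈ -52.000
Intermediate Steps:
H = 4 (H = -2*(1 - 3*1) = -2*(1 - 3) = -2*(-2) = 4)
E = -380 (E = 16 - 396 = -380)
-13*H - 1/(E - 27033) = -13*4 - 1/(-380 - 27033) = -52 - 1/(-27413) = -52 - 1*(-1/27413) = -52 + 1/27413 = -1425475/27413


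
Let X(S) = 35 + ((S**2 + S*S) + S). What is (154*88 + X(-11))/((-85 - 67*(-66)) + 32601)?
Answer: 6909/18469 ≈ 0.37409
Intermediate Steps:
X(S) = 35 + S + 2*S**2 (X(S) = 35 + ((S**2 + S**2) + S) = 35 + (2*S**2 + S) = 35 + (S + 2*S**2) = 35 + S + 2*S**2)
(154*88 + X(-11))/((-85 - 67*(-66)) + 32601) = (154*88 + (35 - 11 + 2*(-11)**2))/((-85 - 67*(-66)) + 32601) = (13552 + (35 - 11 + 2*121))/((-85 + 4422) + 32601) = (13552 + (35 - 11 + 242))/(4337 + 32601) = (13552 + 266)/36938 = 13818*(1/36938) = 6909/18469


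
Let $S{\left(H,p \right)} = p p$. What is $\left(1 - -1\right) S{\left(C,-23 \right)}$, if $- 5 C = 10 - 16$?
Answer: $1058$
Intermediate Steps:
$C = \frac{6}{5}$ ($C = - \frac{10 - 16}{5} = \left(- \frac{1}{5}\right) \left(-6\right) = \frac{6}{5} \approx 1.2$)
$S{\left(H,p \right)} = p^{2}$
$\left(1 - -1\right) S{\left(C,-23 \right)} = \left(1 - -1\right) \left(-23\right)^{2} = \left(1 + 1\right) 529 = 2 \cdot 529 = 1058$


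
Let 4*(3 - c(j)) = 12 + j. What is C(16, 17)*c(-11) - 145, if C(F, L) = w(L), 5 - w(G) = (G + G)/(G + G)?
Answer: -134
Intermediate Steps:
c(j) = -j/4 (c(j) = 3 - (12 + j)/4 = 3 + (-3 - j/4) = -j/4)
w(G) = 4 (w(G) = 5 - (G + G)/(G + G) = 5 - 2*G/(2*G) = 5 - 2*G*1/(2*G) = 5 - 1*1 = 5 - 1 = 4)
C(F, L) = 4
C(16, 17)*c(-11) - 145 = 4*(-1/4*(-11)) - 145 = 4*(11/4) - 145 = 11 - 145 = -134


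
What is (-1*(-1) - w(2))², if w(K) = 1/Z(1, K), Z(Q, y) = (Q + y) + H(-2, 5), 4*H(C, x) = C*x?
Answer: 1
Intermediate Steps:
H(C, x) = C*x/4 (H(C, x) = (C*x)/4 = C*x/4)
Z(Q, y) = -5/2 + Q + y (Z(Q, y) = (Q + y) + (¼)*(-2)*5 = (Q + y) - 5/2 = -5/2 + Q + y)
w(K) = 1/(-3/2 + K) (w(K) = 1/(-5/2 + 1 + K) = 1/(-3/2 + K))
(-1*(-1) - w(2))² = (-1*(-1) - 2/(-3 + 2*2))² = (1 - 2/(-3 + 4))² = (1 - 2/1)² = (1 - 2)² = (-1)² = 1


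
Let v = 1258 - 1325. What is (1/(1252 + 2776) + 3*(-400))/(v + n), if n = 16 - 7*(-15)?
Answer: -4833599/217512 ≈ -22.222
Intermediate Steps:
v = -67
n = 121 (n = 16 + 105 = 121)
(1/(1252 + 2776) + 3*(-400))/(v + n) = (1/(1252 + 2776) + 3*(-400))/(-67 + 121) = (1/4028 - 1200)/54 = (1/4028 - 1200)*(1/54) = -4833599/4028*1/54 = -4833599/217512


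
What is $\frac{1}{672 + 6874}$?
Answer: $\frac{1}{7546} \approx 0.00013252$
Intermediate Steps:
$\frac{1}{672 + 6874} = \frac{1}{7546}$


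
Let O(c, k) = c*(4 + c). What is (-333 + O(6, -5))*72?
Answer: -19656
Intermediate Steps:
(-333 + O(6, -5))*72 = (-333 + 6*(4 + 6))*72 = (-333 + 6*10)*72 = (-333 + 60)*72 = -273*72 = -19656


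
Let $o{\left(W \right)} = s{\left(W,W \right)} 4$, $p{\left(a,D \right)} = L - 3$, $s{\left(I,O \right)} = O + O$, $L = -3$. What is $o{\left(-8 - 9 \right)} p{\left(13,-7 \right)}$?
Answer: $816$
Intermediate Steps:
$s{\left(I,O \right)} = 2 O$
$p{\left(a,D \right)} = -6$ ($p{\left(a,D \right)} = -3 - 3 = -6$)
$o{\left(W \right)} = 8 W$ ($o{\left(W \right)} = 2 W 4 = 8 W$)
$o{\left(-8 - 9 \right)} p{\left(13,-7 \right)} = 8 \left(-8 - 9\right) \left(-6\right) = 8 \left(-17\right) \left(-6\right) = \left(-136\right) \left(-6\right) = 816$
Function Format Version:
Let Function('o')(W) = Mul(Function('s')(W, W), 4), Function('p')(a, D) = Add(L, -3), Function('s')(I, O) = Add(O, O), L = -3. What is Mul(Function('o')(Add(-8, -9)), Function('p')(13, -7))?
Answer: 816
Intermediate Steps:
Function('s')(I, O) = Mul(2, O)
Function('p')(a, D) = -6 (Function('p')(a, D) = Add(-3, -3) = -6)
Function('o')(W) = Mul(8, W) (Function('o')(W) = Mul(Mul(2, W), 4) = Mul(8, W))
Mul(Function('o')(Add(-8, -9)), Function('p')(13, -7)) = Mul(Mul(8, Add(-8, -9)), -6) = Mul(Mul(8, -17), -6) = Mul(-136, -6) = 816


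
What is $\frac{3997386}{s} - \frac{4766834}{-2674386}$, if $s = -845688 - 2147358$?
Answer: $\frac{298066690114}{667046693313} \approx 0.44685$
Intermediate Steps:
$s = -2993046$
$\frac{3997386}{s} - \frac{4766834}{-2674386} = \frac{3997386}{-2993046} - \frac{4766834}{-2674386} = 3997386 \left(- \frac{1}{2993046}\right) - - \frac{2383417}{1337193} = - \frac{666231}{498841} + \frac{2383417}{1337193} = \frac{298066690114}{667046693313}$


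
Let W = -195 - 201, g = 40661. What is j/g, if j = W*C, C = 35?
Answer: -13860/40661 ≈ -0.34087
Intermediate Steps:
W = -396
j = -13860 (j = -396*35 = -13860)
j/g = -13860/40661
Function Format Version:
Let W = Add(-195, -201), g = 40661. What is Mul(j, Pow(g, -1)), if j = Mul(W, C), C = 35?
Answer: Rational(-13860, 40661) ≈ -0.34087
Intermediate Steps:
W = -396
j = -13860 (j = Mul(-396, 35) = -13860)
Mul(j, Pow(g, -1)) = Mul(-13860, Pow(40661, -1)) = Mul(-13860, Rational(1, 40661)) = Rational(-13860, 40661)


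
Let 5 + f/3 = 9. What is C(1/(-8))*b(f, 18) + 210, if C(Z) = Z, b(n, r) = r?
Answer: 831/4 ≈ 207.75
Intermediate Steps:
f = 12 (f = -15 + 3*9 = -15 + 27 = 12)
C(1/(-8))*b(f, 18) + 210 = 18/(-8) + 210 = -⅛*18 + 210 = -9/4 + 210 = 831/4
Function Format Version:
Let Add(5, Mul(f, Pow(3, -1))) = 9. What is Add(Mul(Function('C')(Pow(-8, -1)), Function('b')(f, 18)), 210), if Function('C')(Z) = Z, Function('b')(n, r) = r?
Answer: Rational(831, 4) ≈ 207.75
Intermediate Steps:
f = 12 (f = Add(-15, Mul(3, 9)) = Add(-15, 27) = 12)
Add(Mul(Function('C')(Pow(-8, -1)), Function('b')(f, 18)), 210) = Add(Mul(Pow(-8, -1), 18), 210) = Add(Mul(Rational(-1, 8), 18), 210) = Add(Rational(-9, 4), 210) = Rational(831, 4)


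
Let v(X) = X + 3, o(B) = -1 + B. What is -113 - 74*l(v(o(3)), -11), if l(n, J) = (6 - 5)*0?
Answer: -113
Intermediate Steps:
v(X) = 3 + X
l(n, J) = 0 (l(n, J) = 1*0 = 0)
-113 - 74*l(v(o(3)), -11) = -113 - 74*0 = -113 + 0 = -113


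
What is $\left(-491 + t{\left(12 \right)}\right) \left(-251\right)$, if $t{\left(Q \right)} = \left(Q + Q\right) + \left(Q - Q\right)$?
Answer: $117217$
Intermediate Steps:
$t{\left(Q \right)} = 2 Q$ ($t{\left(Q \right)} = 2 Q + 0 = 2 Q$)
$\left(-491 + t{\left(12 \right)}\right) \left(-251\right) = \left(-491 + 2 \cdot 12\right) \left(-251\right) = \left(-491 + 24\right) \left(-251\right) = \left(-467\right) \left(-251\right) = 117217$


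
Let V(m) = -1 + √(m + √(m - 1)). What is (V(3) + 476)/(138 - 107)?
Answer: 475/31 + √(3 + √2)/31 ≈ 15.390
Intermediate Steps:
V(m) = -1 + √(m + √(-1 + m))
(V(3) + 476)/(138 - 107) = ((-1 + √(3 + √(-1 + 3))) + 476)/(138 - 107) = ((-1 + √(3 + √2)) + 476)/31 = (475 + √(3 + √2))*(1/31) = 475/31 + √(3 + √2)/31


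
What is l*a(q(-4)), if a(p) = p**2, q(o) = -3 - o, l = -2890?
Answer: -2890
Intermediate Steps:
l*a(q(-4)) = -2890*(-3 - 1*(-4))**2 = -2890*(-3 + 4)**2 = -2890*1**2 = -2890*1 = -2890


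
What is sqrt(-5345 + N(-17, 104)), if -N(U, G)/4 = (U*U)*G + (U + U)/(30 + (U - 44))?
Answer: 5*I*sqrt(4827041)/31 ≈ 354.36*I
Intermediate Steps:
N(U, G) = -8*U/(-14 + U) - 4*G*U**2 (N(U, G) = -4*((U*U)*G + (U + U)/(30 + (U - 44))) = -4*(U**2*G + (2*U)/(30 + (-44 + U))) = -4*(G*U**2 + (2*U)/(-14 + U)) = -4*(G*U**2 + 2*U/(-14 + U)) = -8*U/(-14 + U) - 4*G*U**2)
sqrt(-5345 + N(-17, 104)) = sqrt(-5345 + 4*(-17)*(-2 - 1*104*(-17)**2 + 14*104*(-17))/(-14 - 17)) = sqrt(-5345 + 4*(-17)*(-2 - 1*104*289 - 24752)/(-31)) = sqrt(-5345 + 4*(-17)*(-1/31)*(-2 - 30056 - 24752)) = sqrt(-5345 + 4*(-17)*(-1/31)*(-54810)) = sqrt(-5345 - 3727080/31) = sqrt(-3892775/31) = 5*I*sqrt(4827041)/31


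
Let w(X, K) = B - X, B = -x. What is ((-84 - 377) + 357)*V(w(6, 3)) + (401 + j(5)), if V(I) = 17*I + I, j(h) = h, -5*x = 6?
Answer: 46958/5 ≈ 9391.6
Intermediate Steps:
x = -6/5 (x = -⅕*6 = -6/5 ≈ -1.2000)
B = 6/5 (B = -1*(-6/5) = 6/5 ≈ 1.2000)
w(X, K) = 6/5 - X
V(I) = 18*I
((-84 - 377) + 357)*V(w(6, 3)) + (401 + j(5)) = ((-84 - 377) + 357)*(18*(6/5 - 1*6)) + (401 + 5) = (-461 + 357)*(18*(6/5 - 6)) + 406 = -1872*(-24)/5 + 406 = -104*(-432/5) + 406 = 44928/5 + 406 = 46958/5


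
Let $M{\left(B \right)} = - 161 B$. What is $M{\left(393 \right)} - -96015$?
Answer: $32742$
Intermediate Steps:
$M{\left(393 \right)} - -96015 = \left(-161\right) 393 - -96015 = -63273 + 96015 = 32742$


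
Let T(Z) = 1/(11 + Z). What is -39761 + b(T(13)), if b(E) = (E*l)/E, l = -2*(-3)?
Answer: -39755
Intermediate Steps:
l = 6
b(E) = 6 (b(E) = (E*6)/E = (6*E)/E = 6)
-39761 + b(T(13)) = -39761 + 6 = -39755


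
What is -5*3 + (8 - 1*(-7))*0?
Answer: -15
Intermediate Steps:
-5*3 + (8 - 1*(-7))*0 = -15 + (8 + 7)*0 = -15 + 15*0 = -15 + 0 = -15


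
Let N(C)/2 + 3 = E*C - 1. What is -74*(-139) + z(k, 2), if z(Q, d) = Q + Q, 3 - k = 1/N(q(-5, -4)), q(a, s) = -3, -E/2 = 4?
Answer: 205839/20 ≈ 10292.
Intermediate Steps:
E = -8 (E = -2*4 = -8)
N(C) = -8 - 16*C (N(C) = -6 + 2*(-8*C - 1) = -6 + 2*(-1 - 8*C) = -6 + (-2 - 16*C) = -8 - 16*C)
k = 119/40 (k = 3 - 1/(-8 - 16*(-3)) = 3 - 1/(-8 + 48) = 3 - 1/40 = 119/40 ≈ 2.9750)
z(Q, d) = 2*Q
-74*(-139) + z(k, 2) = -74*(-139) + 2*(119/40) = 10286 + 119/20 = 205839/20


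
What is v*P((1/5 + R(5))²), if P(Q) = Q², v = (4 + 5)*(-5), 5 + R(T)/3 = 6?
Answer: -589824/125 ≈ -4718.6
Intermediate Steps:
R(T) = 3 (R(T) = -15 + 3*6 = -15 + 18 = 3)
v = -45 (v = 9*(-5) = -45)
v*P((1/5 + R(5))²) = -45*(1/5 + 3)⁴ = -45*(⅕ + 3)⁴ = -45*((16/5)²)² = -45*(256/25)² = -45*65536/625 = -589824/125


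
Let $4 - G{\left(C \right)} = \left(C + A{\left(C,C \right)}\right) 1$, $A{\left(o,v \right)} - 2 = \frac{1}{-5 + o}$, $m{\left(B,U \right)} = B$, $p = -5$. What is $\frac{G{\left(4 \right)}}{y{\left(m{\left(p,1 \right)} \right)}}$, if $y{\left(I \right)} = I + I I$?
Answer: $- \frac{1}{20} \approx -0.05$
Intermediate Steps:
$A{\left(o,v \right)} = 2 + \frac{1}{-5 + o}$
$G{\left(C \right)} = 4 - C - \frac{-9 + 2 C}{-5 + C}$ ($G{\left(C \right)} = 4 - \left(C + \frac{-9 + 2 C}{-5 + C}\right) 1 = 4 - \left(C + \frac{-9 + 2 C}{-5 + C}\right) = 4 - C - \frac{-9 + 2 C}{-5 + C}$)
$y{\left(I \right)} = I + I^{2}$
$\frac{G{\left(4 \right)}}{y{\left(m{\left(p,1 \right)} \right)}} = \frac{\frac{1}{-5 + 4} \left(-11 - 4^{2} + 7 \cdot 4\right)}{\left(-5\right) \left(1 - 5\right)} = \frac{\frac{1}{-1} \left(-11 - 16 + 28\right)}{\left(-5\right) \left(-4\right)} = \frac{\left(-1\right) \left(-11 - 16 + 28\right)}{20} = \left(-1\right) 1 \cdot \frac{1}{20} = \left(-1\right) \frac{1}{20} = - \frac{1}{20}$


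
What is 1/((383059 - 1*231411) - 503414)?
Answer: -1/351766 ≈ -2.8428e-6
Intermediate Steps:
1/((383059 - 1*231411) - 503414) = 1/((383059 - 231411) - 503414) = 1/(151648 - 503414) = 1/(-351766) = -1/351766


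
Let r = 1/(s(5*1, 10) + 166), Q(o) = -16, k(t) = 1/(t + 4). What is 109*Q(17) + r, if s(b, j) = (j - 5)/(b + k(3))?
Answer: -10483148/6011 ≈ -1744.0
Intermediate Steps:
k(t) = 1/(4 + t)
s(b, j) = (-5 + j)/(1/7 + b) (s(b, j) = (j - 5)/(b + 1/(4 + 3)) = (-5 + j)/(b + 1/7) = (-5 + j)/(1/7 + b))
r = 36/6011 (r = 1/(7*(-5 + 10)/(1 + 7*(5*1)) + 166) = 1/(7*5/(1 + 7*5) + 166) = 1/(7*5/(1 + 35) + 166) = 1/(7*5/36 + 166) = 1/(7*(1/36)*5 + 166) = 1/(35/36 + 166) = 1/(6011/36) = 36/6011 ≈ 0.0059890)
109*Q(17) + r = 109*(-16) + 36/6011 = -1744 + 36/6011 = -10483148/6011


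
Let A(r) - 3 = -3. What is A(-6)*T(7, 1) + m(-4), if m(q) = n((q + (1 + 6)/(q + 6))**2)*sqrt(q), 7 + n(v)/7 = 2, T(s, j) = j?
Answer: -70*I ≈ -70.0*I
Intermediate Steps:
n(v) = -35 (n(v) = -49 + 7*2 = -49 + 14 = -35)
A(r) = 0 (A(r) = 3 - 3 = 0)
m(q) = -35*sqrt(q)
A(-6)*T(7, 1) + m(-4) = 0*1 - 70*I = 0 - 70*I = -70*I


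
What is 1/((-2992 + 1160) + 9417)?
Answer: 1/7585 ≈ 0.00013184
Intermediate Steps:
1/((-2992 + 1160) + 9417) = 1/(-1832 + 9417) = 1/7585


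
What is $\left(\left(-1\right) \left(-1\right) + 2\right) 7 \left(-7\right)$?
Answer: $-147$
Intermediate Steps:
$\left(\left(-1\right) \left(-1\right) + 2\right) 7 \left(-7\right) = \left(1 + 2\right) 7 \left(-7\right) = 3 \cdot 7 \left(-7\right) = 21 \left(-7\right) = -147$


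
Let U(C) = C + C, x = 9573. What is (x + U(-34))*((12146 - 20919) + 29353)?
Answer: 195612900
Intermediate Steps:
U(C) = 2*C
(x + U(-34))*((12146 - 20919) + 29353) = (9573 + 2*(-34))*((12146 - 20919) + 29353) = (9573 - 68)*(-8773 + 29353) = 9505*20580 = 195612900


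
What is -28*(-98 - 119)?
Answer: 6076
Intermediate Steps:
-28*(-98 - 119) = -28*(-217) = 6076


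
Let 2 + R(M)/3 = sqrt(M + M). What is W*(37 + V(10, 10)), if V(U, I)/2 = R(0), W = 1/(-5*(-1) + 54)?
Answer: 25/59 ≈ 0.42373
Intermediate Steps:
W = 1/59 (W = 1/(5 + 54) = 1/59 ≈ 0.016949)
R(M) = -6 + 3*sqrt(2)*sqrt(M) (R(M) = -6 + 3*sqrt(M + M) = -6 + 3*sqrt(2*M) = -6 + 3*(sqrt(2)*sqrt(M)) = -6 + 3*sqrt(2)*sqrt(M))
V(U, I) = -12 (V(U, I) = 2*(-6 + 3*sqrt(2)*sqrt(0)) = 2*(-6 + 3*sqrt(2)*0) = 2*(-6 + 0) = 2*(-6) = -12)
W*(37 + V(10, 10)) = (37 - 12)/59 = (1/59)*25 = 25/59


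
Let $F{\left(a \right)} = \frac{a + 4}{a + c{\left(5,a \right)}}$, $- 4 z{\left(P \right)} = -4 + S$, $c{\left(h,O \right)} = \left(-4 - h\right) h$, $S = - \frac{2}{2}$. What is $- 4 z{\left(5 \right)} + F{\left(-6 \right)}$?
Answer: $- \frac{253}{51} \approx -4.9608$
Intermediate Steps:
$S = -1$ ($S = \left(-2\right) \frac{1}{2} = -1$)
$c{\left(h,O \right)} = h \left(-4 - h\right)$
$z{\left(P \right)} = \frac{5}{4}$ ($z{\left(P \right)} = - \frac{-4 - 1}{4} = \left(- \frac{1}{4}\right) \left(-5\right) = \frac{5}{4}$)
$F{\left(a \right)} = \frac{4 + a}{-45 + a}$ ($F{\left(a \right)} = \frac{a + 4}{a - 5 \left(4 + 5\right)} = \frac{4 + a}{a - 5 \cdot 9} = \frac{4 + a}{a - 45} = \frac{4 + a}{-45 + a}$)
$- 4 z{\left(5 \right)} + F{\left(-6 \right)} = \left(-4\right) \frac{5}{4} + \frac{4 - 6}{-45 - 6} = -5 + \frac{1}{-51} \left(-2\right) = -5 - - \frac{2}{51} = -5 + \frac{2}{51} = - \frac{253}{51}$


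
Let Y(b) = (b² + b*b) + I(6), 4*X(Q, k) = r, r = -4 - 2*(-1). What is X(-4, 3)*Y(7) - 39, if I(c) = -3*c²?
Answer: -34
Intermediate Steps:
r = -2 (r = -4 + 2 = -2)
X(Q, k) = -½ (X(Q, k) = (¼)*(-2) = -½)
Y(b) = -108 + 2*b² (Y(b) = (b² + b*b) - 3*6² = (b² + b²) - 3*36 = 2*b² - 108 = -108 + 2*b²)
X(-4, 3)*Y(7) - 39 = -(-108 + 2*7²)/2 - 39 = -(-108 + 2*49)/2 - 39 = -(-108 + 98)/2 - 39 = -½*(-10) - 39 = 5 - 39 = -34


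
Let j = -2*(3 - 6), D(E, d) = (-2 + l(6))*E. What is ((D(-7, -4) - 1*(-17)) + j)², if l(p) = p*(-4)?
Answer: 42025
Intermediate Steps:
l(p) = -4*p
D(E, d) = -26*E (D(E, d) = (-2 - 4*6)*E = (-2 - 24)*E = -26*E)
j = 6 (j = -2*(-3) = 6)
((D(-7, -4) - 1*(-17)) + j)² = ((-26*(-7) - 1*(-17)) + 6)² = ((182 + 17) + 6)² = (199 + 6)² = 205² = 42025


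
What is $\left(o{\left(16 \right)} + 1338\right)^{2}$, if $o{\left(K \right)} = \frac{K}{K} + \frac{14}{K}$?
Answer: $\frac{114896961}{64} \approx 1.7953 \cdot 10^{6}$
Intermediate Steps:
$o{\left(K \right)} = 1 + \frac{14}{K}$
$\left(o{\left(16 \right)} + 1338\right)^{2} = \left(\frac{14 + 16}{16} + 1338\right)^{2} = \left(\frac{1}{16} \cdot 30 + 1338\right)^{2} = \left(\frac{15}{8} + 1338\right)^{2} = \left(\frac{10719}{8}\right)^{2} = \frac{114896961}{64}$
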